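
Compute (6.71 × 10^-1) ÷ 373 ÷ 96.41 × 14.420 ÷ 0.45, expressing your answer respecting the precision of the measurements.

(6.71 × 10^-1) ÷ 373 ÷ 96.41 × 14.420 ÷ 0.45 = 0.000597921750695…
Multiplication/division keeps the fewest significant figures: 6.71 × 10^-1 → 3 s.f., 373 → 3 s.f., 96.41 → 4 s.f., 14.420 → 5 s.f., 0.45 → 2 s.f.; limit is 2.
Rounded to 2 significant figures: 6.0 × 10^-4.

6.0 × 10^-4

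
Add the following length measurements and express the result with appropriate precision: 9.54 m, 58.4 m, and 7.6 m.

9.54 m + 58.4 m + 7.6 m = 75.54 m.
Addition/subtraction keeps the fewest decimal places: 9.54 → 2 decimal places, 58.4 → 1 decimal place, 7.6 → 1 decimal place; limit is 1.
Rounded to 1 decimal place: 75.5 m.

75.5 m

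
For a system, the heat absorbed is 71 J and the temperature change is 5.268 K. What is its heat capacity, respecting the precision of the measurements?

heat capacity = 71 J ÷ 5.268 K = 13.4776006074… J/K.
71 has 2 significant figures; 5.268 has 4.
Division/multiplication keeps the fewest: 2 significant figures.
Rounded: 13 J/K.

13 J/K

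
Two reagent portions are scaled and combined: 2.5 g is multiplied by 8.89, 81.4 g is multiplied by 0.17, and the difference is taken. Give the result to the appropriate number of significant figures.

2.5 × 8.89 = 22.225 → 22 g (2 s.f., last digit at the 10^0 place).
81.4 × 0.17 = 13.838 → 14 g (2 s.f., last digit at the 10^0 place).
Difference: 8.387 g; keep the coarser place, 10^0.
Result: 8 g.

8 g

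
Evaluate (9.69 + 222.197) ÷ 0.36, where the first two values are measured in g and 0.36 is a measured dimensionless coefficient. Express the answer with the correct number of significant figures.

9.69 g + 222.197 g = 231.887 g; the sum is limited to 2 decimal places (5 s.f.).
Carrying full precision, 231.887 ÷ 0.36 = 644.130555556… g; 0.36 has 2 s.f., so the result keeps min(5, 2) = 2 s.f.
Rounded to 2 significant figures: 6.4 × 10² g.

6.4 × 10² g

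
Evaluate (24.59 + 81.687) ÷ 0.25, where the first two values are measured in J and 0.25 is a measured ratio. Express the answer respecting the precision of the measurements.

24.59 J + 81.687 J = 106.277 J; the sum is limited to 2 decimal places (5 s.f.).
Carrying full precision, 106.277 ÷ 0.25 = 425.108 J; 0.25 has 2 s.f., so the result keeps min(5, 2) = 2 s.f.
Rounded to 2 significant figures: 4.3 × 10^2 J.

4.3 × 10^2 J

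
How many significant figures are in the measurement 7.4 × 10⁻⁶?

7.4 × 10⁻⁶: in scientific notation every digit of the coefficient is significant.

2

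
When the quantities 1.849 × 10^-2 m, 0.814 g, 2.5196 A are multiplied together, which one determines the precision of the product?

1.849 × 10^-2 m → 4 s.f.; 0.814 g → 3 s.f.; 2.5196 A → 5 s.f.
The fewest is 3 significant figures, from 0.814 g.

0.814 g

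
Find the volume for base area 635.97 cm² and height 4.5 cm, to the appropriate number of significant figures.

2.9 × 10³ cm³

volume = 635.97 cm² × 4.5 cm = 2861.865 cm³.
635.97 has 5 significant figures; 4.5 has 2.
Division/multiplication keeps the fewest: 2 significant figures.
Rounded: 2.9 × 10³ cm³.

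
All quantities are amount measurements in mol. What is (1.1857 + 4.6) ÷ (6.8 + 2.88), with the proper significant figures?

0.60

1.1857 + 4.6 = 5.7857, limited to 1 d.p. → 2 s.f.; 6.8 + 2.88 = 9.68, limited to 1 d.p. → 2 s.f.
Carrying full precision, 5.7857 ÷ 9.68 = 0.597696280992…; keep min(2, 2) = 2 s.f.
Rounded to 2 significant figures: 0.60.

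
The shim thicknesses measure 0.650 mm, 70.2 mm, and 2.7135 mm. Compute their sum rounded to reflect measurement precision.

73.6 mm

0.650 mm + 70.2 mm + 2.7135 mm = 73.5635 mm.
Addition/subtraction keeps the fewest decimal places: 0.650 → 3 decimal places, 70.2 → 1 decimal place, 2.7135 → 4 decimal places; limit is 1.
Rounded to 1 decimal place: 73.6 mm.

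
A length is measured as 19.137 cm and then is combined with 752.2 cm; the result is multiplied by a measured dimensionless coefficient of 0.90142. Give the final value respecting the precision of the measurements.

19.137 cm + 752.2 cm = 771.337 cm; the sum is limited to 1 decimal place (4 s.f.).
Carrying full precision, 771.337 × 0.90142 = 695.29859854 cm; 0.90142 has 5 s.f., so the result keeps min(4, 5) = 4 s.f.
Rounded to 4 significant figures: 695.3 cm.

695.3 cm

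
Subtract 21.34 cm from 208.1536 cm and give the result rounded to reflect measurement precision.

186.81 cm

208.1536 cm − 21.34 cm = 186.8136 cm.
Addition/subtraction keeps the fewest decimal places: 208.1536 → 4 decimal places, 21.34 → 2 decimal places; limit is 2.
Rounded to 2 decimal places: 186.81 cm.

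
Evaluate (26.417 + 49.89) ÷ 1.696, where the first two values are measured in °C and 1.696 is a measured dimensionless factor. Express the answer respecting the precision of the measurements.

26.417 °C + 49.89 °C = 76.307 °C; the sum is limited to 2 decimal places (4 s.f.).
Carrying full precision, 76.307 ÷ 1.696 = 44.9923349057… °C; 1.696 has 4 s.f., so the result keeps min(4, 4) = 4 s.f.
Rounded to 4 significant figures: 44.99 °C.

44.99 °C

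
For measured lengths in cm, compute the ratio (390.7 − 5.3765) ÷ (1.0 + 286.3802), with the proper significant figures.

1.341

390.7 − 5.3765 = 385.3235, limited to 1 d.p. → 4 s.f.; 1.0 + 286.3802 = 287.3802, limited to 1 d.p. → 4 s.f.
Carrying full precision, 385.3235 ÷ 287.3802 = 1.34081436369…; keep min(4, 4) = 4 s.f.
Rounded to 4 significant figures: 1.341.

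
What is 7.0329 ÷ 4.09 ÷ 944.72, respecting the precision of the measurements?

0.00182

7.0329 ÷ 4.09 ÷ 944.72 = 0.00182015354001…
Multiplication/division keeps the fewest significant figures: 7.0329 → 5 s.f., 4.09 → 3 s.f., 944.72 → 5 s.f.; limit is 3.
Rounded to 3 significant figures: 0.00182.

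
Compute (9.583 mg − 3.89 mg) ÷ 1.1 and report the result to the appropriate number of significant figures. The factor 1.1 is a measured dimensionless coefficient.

5.2 mg

9.583 mg − 3.89 mg = 5.693 mg; the difference is limited to 2 decimal places (3 s.f.).
Carrying full precision, 5.693 ÷ 1.1 = 5.17545454545… mg; 1.1 has 2 s.f., so the result keeps min(3, 2) = 2 s.f.
Rounded to 2 significant figures: 5.2 mg.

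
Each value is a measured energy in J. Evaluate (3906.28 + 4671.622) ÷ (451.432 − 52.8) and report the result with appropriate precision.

3906.28 + 4671.622 = 8577.902, limited to 2 d.p. → 6 s.f.; 451.432 − 52.8 = 398.632, limited to 1 d.p. → 4 s.f.
Carrying full precision, 8577.902 ÷ 398.632 = 21.5183477493…; keep min(6, 4) = 4 s.f.
Rounded to 4 significant figures: 21.52.

21.52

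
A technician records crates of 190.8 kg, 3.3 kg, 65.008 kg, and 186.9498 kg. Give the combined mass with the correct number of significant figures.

190.8 kg + 3.3 kg + 65.008 kg + 186.9498 kg = 446.0578 kg.
Addition/subtraction keeps the fewest decimal places: 190.8 → 1 decimal place, 3.3 → 1 decimal place, 65.008 → 3 decimal places, 186.9498 → 4 decimal places; limit is 1.
Rounded to 1 decimal place: 446.1 kg.

446.1 kg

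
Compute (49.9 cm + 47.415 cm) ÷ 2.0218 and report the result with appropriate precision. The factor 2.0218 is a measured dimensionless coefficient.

48.1 cm

49.9 cm + 47.415 cm = 97.315 cm; the sum is limited to 1 decimal place (3 s.f.).
Carrying full precision, 97.315 ÷ 2.0218 = 48.1328519141… cm; 2.0218 has 5 s.f., so the result keeps min(3, 5) = 3 s.f.
Rounded to 3 significant figures: 48.1 cm.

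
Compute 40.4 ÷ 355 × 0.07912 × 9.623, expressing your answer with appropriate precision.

8.66 × 10^-2

40.4 ÷ 355 × 0.07912 × 9.623 = 0.0866462509972…
Multiplication/division keeps the fewest significant figures: 40.4 → 3 s.f., 355 → 3 s.f., 0.07912 → 4 s.f., 9.623 → 4 s.f.; limit is 3.
Rounded to 3 significant figures: 8.66 × 10^-2.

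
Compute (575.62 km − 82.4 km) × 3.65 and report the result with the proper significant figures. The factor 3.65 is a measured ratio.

575.62 km − 82.4 km = 493.22 km; the difference is limited to 1 decimal place (4 s.f.).
Carrying full precision, 493.22 × 3.65 = 1800.253 km; 3.65 has 3 s.f., so the result keeps min(4, 3) = 3 s.f.
Rounded to 3 significant figures: 1.80 × 10^3 km.

1.80 × 10^3 km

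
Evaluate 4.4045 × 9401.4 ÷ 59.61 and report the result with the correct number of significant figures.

4.4045 × 9401.4 ÷ 59.61 = 694.656371414…
Multiplication/division keeps the fewest significant figures: 4.4045 → 5 s.f., 9401.4 → 5 s.f., 59.61 → 4 s.f.; limit is 4.
Rounded to 4 significant figures: 694.7.

694.7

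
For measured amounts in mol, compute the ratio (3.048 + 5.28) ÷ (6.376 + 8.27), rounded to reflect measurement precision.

3.048 + 5.28 = 8.328, limited to 2 d.p. → 3 s.f.; 6.376 + 8.27 = 14.646, limited to 2 d.p. → 4 s.f.
Carrying full precision, 8.328 ÷ 14.646 = 0.568619418271…; keep min(3, 4) = 3 s.f.
Rounded to 3 significant figures: 0.569.

0.569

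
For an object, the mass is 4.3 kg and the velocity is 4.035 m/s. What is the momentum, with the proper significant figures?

momentum = 4.3 kg × 4.035 m/s = 17.3505 kg·m/s.
4.3 has 2 significant figures; 4.035 has 4.
Division/multiplication keeps the fewest: 2 significant figures.
Rounded: 17 kg·m/s.

17 kg·m/s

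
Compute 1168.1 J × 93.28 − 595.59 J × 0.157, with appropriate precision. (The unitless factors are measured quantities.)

1168.1 × 93.28 = 108960.368 → 1.090 × 10^5 J (4 s.f., last digit at the 10^2 place).
595.59 × 0.157 = 93.50763 → 93.5 J (3 s.f., last digit at the 10^-1 place).
Difference: 108866.86037 J; keep the coarser place, 10^2.
Result: 1.089 × 10^5 J.

1.089 × 10^5 J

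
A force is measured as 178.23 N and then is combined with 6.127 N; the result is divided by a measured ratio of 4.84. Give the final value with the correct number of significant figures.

38.1 N

178.23 N + 6.127 N = 184.357 N; the sum is limited to 2 decimal places (5 s.f.).
Carrying full precision, 184.357 ÷ 4.84 = 38.0902892562… N; 4.84 has 3 s.f., so the result keeps min(5, 3) = 3 s.f.
Rounded to 3 significant figures: 38.1 N.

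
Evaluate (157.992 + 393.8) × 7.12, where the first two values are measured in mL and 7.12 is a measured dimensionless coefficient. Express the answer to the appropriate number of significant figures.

3.93 × 10^3 mL

157.992 mL + 393.8 mL = 551.792 mL; the sum is limited to 1 decimal place (4 s.f.).
Carrying full precision, 551.792 × 7.12 = 3928.75904 mL; 7.12 has 3 s.f., so the result keeps min(4, 3) = 3 s.f.
Rounded to 3 significant figures: 3.93 × 10^3 mL.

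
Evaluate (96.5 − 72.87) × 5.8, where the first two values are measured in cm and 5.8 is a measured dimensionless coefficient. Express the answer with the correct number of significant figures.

96.5 cm − 72.87 cm = 23.63 cm; the difference is limited to 1 decimal place (3 s.f.).
Carrying full precision, 23.63 × 5.8 = 137.054 cm; 5.8 has 2 s.f., so the result keeps min(3, 2) = 2 s.f.
Rounded to 2 significant figures: 1.4 × 10² cm.

1.4 × 10² cm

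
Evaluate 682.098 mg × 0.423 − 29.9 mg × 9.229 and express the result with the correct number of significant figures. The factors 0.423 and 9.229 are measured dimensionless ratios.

682.098 × 0.423 = 288.527454 → 2.89 × 10² mg (3 s.f., last digit at the 10^0 place).
29.9 × 9.229 = 275.9471 → 276 mg (3 s.f., last digit at the 10^0 place).
Difference: 12.580354 mg; keep the coarser place, 10^0.
Result: 13 mg.

13 mg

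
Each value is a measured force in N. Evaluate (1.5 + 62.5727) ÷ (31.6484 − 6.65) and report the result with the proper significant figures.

2.56

1.5 + 62.5727 = 64.0727, limited to 1 d.p. → 3 s.f.; 31.6484 − 6.65 = 24.9984, limited to 2 d.p. → 4 s.f.
Carrying full precision, 64.0727 ÷ 24.9984 = 2.56307203661…; keep min(3, 4) = 3 s.f.
Rounded to 3 significant figures: 2.56.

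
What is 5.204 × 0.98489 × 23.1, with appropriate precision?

118

5.204 × 0.98489 × 23.1 = 118.395990636
Multiplication/division keeps the fewest significant figures: 5.204 → 4 s.f., 0.98489 → 5 s.f., 23.1 → 3 s.f.; limit is 3.
Rounded to 3 significant figures: 118.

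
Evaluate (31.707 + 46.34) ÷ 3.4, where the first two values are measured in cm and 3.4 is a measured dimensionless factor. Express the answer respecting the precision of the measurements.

31.707 cm + 46.34 cm = 78.047 cm; the sum is limited to 2 decimal places (4 s.f.).
Carrying full precision, 78.047 ÷ 3.4 = 22.955 cm; 3.4 has 2 s.f., so the result keeps min(4, 2) = 2 s.f.
Rounded to 2 significant figures: 23 cm.

23 cm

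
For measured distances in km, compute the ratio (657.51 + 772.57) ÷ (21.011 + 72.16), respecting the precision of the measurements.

15.35

657.51 + 772.57 = 1430.08, limited to 2 d.p. → 6 s.f.; 21.011 + 72.16 = 93.171, limited to 2 d.p. → 4 s.f.
Carrying full precision, 1430.08 ÷ 93.171 = 15.3489819794…; keep min(6, 4) = 4 s.f.
Rounded to 4 significant figures: 15.35.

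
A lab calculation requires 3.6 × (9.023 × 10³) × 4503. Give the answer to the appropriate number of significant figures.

1.5 × 10⁸

3.6 × (9.023 × 10³) × 4503 = 146270048.4
Multiplication/division keeps the fewest significant figures: 3.6 → 2 s.f., 9.023 × 10³ → 4 s.f., 4503 → 4 s.f.; limit is 2.
Rounded to 2 significant figures: 1.5 × 10⁸.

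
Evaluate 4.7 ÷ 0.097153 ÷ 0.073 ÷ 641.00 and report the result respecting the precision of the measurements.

1.0

4.7 ÷ 0.097153 ÷ 0.073 ÷ 641.00 = 1.03385766635…
Multiplication/division keeps the fewest significant figures: 4.7 → 2 s.f., 0.097153 → 5 s.f., 0.073 → 2 s.f., 641.00 → 5 s.f.; limit is 2.
Rounded to 2 significant figures: 1.0.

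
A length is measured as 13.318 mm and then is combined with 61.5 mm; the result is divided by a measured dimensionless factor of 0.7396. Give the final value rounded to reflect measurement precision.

13.318 mm + 61.5 mm = 74.818 mm; the sum is limited to 1 decimal place (3 s.f.).
Carrying full precision, 74.818 ÷ 0.7396 = 101.160086533… mm; 0.7396 has 4 s.f., so the result keeps min(3, 4) = 3 s.f.
Rounded to 3 significant figures: 101 mm.

101 mm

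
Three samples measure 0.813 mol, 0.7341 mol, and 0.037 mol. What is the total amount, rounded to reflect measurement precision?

1.584 mol

0.813 mol + 0.7341 mol + 0.037 mol = 1.5841 mol.
Addition/subtraction keeps the fewest decimal places: 0.813 → 3 decimal places, 0.7341 → 4 decimal places, 0.037 → 3 decimal places; limit is 3.
Rounded to 3 decimal places: 1.584 mol.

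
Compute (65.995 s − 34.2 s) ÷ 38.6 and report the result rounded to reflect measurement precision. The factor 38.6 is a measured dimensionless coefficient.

0.824 s

65.995 s − 34.2 s = 31.795 s; the difference is limited to 1 decimal place (3 s.f.).
Carrying full precision, 31.795 ÷ 38.6 = 0.823704663212… s; 38.6 has 3 s.f., so the result keeps min(3, 3) = 3 s.f.
Rounded to 3 significant figures: 0.824 s.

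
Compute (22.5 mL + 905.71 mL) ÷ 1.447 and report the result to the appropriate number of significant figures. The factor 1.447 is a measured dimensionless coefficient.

22.5 mL + 905.71 mL = 928.21 mL; the sum is limited to 1 decimal place (4 s.f.).
Carrying full precision, 928.21 ÷ 1.447 = 641.472011057… mL; 1.447 has 4 s.f., so the result keeps min(4, 4) = 4 s.f.
Rounded to 4 significant figures: 641.5 mL.

641.5 mL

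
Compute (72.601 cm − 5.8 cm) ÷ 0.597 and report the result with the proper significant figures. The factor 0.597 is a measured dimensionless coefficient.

112 cm

72.601 cm − 5.8 cm = 66.801 cm; the difference is limited to 1 decimal place (3 s.f.).
Carrying full precision, 66.801 ÷ 0.597 = 111.894472362… cm; 0.597 has 3 s.f., so the result keeps min(3, 3) = 3 s.f.
Rounded to 3 significant figures: 112 cm.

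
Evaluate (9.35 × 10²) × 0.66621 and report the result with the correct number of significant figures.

(9.35 × 10²) × 0.66621 = 622.90635
Multiplication/division keeps the fewest significant figures: 9.35 × 10² → 3 s.f., 0.66621 → 5 s.f.; limit is 3.
Rounded to 3 significant figures: 623.

623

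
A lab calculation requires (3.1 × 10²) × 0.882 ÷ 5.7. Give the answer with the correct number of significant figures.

(3.1 × 10²) × 0.882 ÷ 5.7 = 47.9684210526…
Multiplication/division keeps the fewest significant figures: 3.1 × 10² → 2 s.f., 0.882 → 3 s.f., 5.7 → 2 s.f.; limit is 2.
Rounded to 2 significant figures: 48.

48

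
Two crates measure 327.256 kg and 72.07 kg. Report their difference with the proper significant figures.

255.19 kg

327.256 kg − 72.07 kg = 255.186 kg.
Addition/subtraction keeps the fewest decimal places: 327.256 → 3 decimal places, 72.07 → 2 decimal places; limit is 2.
Rounded to 2 decimal places: 255.19 kg.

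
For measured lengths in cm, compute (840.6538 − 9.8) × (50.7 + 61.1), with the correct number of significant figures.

840.6538 − 9.8 = 830.8538, limited to 1 d.p. → 4 s.f.; 50.7 + 61.1 = 111.8, limited to 1 d.p. → 4 s.f.
Carrying full precision, 830.8538 × 111.8 = 92889.45484; keep min(4, 4) = 4 s.f.
Rounded to 4 significant figures: 9.289 × 10^4 cm².

9.289 × 10^4 cm²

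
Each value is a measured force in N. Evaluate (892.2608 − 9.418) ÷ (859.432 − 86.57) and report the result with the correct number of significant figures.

1.1423

892.2608 − 9.418 = 882.8428, limited to 3 d.p. → 6 s.f.; 859.432 − 86.57 = 772.862, limited to 2 d.p. → 5 s.f.
Carrying full precision, 882.8428 ÷ 772.862 = 1.14230328312…; keep min(6, 5) = 5 s.f.
Rounded to 5 significant figures: 1.1423.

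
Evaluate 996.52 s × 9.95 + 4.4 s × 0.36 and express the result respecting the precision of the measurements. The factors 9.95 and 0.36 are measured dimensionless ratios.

996.52 × 9.95 = 9915.374 → 9.92 × 10^3 s (3 s.f., last digit at the 10^1 place).
4.4 × 0.36 = 1.584 → 1.6 s (2 s.f., last digit at the 10^-1 place).
Sum: 9916.958 s; keep the coarser place, 10^1.
Result: 9.92 × 10^3 s.

9.92 × 10^3 s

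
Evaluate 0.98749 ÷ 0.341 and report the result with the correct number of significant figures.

2.90

0.98749 ÷ 0.341 = 2.89586510264…
Multiplication/division keeps the fewest significant figures: 0.98749 → 5 s.f., 0.341 → 3 s.f.; limit is 3.
Rounded to 3 significant figures: 2.90.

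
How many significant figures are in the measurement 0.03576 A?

0.03576: leading zeros are not significant.

4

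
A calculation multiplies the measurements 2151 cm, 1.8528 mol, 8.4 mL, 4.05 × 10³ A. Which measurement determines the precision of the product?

8.4 mL

2151 cm → 4 s.f.; 1.8528 mol → 5 s.f.; 8.4 mL → 2 s.f.; 4.05 × 10³ A → 3 s.f.
The fewest is 2 significant figures, from 8.4 mL.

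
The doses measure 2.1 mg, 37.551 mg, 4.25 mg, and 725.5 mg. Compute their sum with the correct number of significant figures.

2.1 mg + 37.551 mg + 4.25 mg + 725.5 mg = 769.401 mg.
Addition/subtraction keeps the fewest decimal places: 2.1 → 1 decimal place, 37.551 → 3 decimal places, 4.25 → 2 decimal places, 725.5 → 1 decimal place; limit is 1.
Rounded to 1 decimal place: 769.4 mg.

769.4 mg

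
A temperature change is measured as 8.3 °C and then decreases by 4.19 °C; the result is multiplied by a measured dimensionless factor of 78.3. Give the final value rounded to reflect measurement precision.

3.2 × 10^2 °C

8.3 °C − 4.19 °C = 4.11 °C; the difference is limited to 1 decimal place (2 s.f.).
Carrying full precision, 4.11 × 78.3 = 321.813 °C; 78.3 has 3 s.f., so the result keeps min(2, 3) = 2 s.f.
Rounded to 2 significant figures: 3.2 × 10^2 °C.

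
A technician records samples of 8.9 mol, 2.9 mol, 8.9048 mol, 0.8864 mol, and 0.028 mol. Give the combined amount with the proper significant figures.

8.9 mol + 2.9 mol + 8.9048 mol + 0.8864 mol + 0.028 mol = 21.6192 mol.
Addition/subtraction keeps the fewest decimal places: 8.9 → 1 decimal place, 2.9 → 1 decimal place, 8.9048 → 4 decimal places, 0.8864 → 4 decimal places, 0.028 → 3 decimal places; limit is 1.
Rounded to 1 decimal place: 21.6 mol.

21.6 mol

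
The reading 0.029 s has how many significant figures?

2

0.029: leading zeros are not significant.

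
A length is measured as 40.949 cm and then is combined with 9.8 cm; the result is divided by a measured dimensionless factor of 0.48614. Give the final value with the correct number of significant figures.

104 cm

40.949 cm + 9.8 cm = 50.749 cm; the sum is limited to 1 decimal place (3 s.f.).
Carrying full precision, 50.749 ÷ 0.48614 = 104.391739005… cm; 0.48614 has 5 s.f., so the result keeps min(3, 5) = 3 s.f.
Rounded to 3 significant figures: 104 cm.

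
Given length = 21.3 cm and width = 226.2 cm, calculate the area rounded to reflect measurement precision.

area = 21.3 cm × 226.2 cm = 4818.06 cm².
21.3 has 3 significant figures; 226.2 has 4.
Division/multiplication keeps the fewest: 3 significant figures.
Rounded: 4.82 × 10³ cm².

4.82 × 10³ cm²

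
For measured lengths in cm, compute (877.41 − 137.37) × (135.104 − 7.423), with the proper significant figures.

94489 cm²

877.41 − 137.37 = 740.04, limited to 2 d.p. → 5 s.f.; 135.104 − 7.423 = 127.681, limited to 3 d.p. → 6 s.f.
Carrying full precision, 740.04 × 127.681 = 94489.04724; keep min(5, 6) = 5 s.f.
Rounded to 5 significant figures: 94489 cm².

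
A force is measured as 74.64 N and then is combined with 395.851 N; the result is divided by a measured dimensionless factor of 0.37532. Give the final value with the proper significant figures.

74.64 N + 395.851 N = 470.491 N; the sum is limited to 2 decimal places (5 s.f.).
Carrying full precision, 470.491 ÷ 0.37532 = 1253.57295108… N; 0.37532 has 5 s.f., so the result keeps min(5, 5) = 5 s.f.
Rounded to 5 significant figures: 1253.6 N.

1253.6 N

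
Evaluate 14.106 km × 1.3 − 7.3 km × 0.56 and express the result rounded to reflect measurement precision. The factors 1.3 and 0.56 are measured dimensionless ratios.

14 km

14.106 × 1.3 = 18.3378 → 18 km (2 s.f., last digit at the 10^0 place).
7.3 × 0.56 = 4.088 → 4.1 km (2 s.f., last digit at the 10^-1 place).
Difference: 14.2498 km; keep the coarser place, 10^0.
Result: 14 km.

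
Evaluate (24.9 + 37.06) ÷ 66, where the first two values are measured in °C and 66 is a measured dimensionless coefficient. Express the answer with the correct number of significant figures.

9.4 × 10^-1 °C

24.9 °C + 37.06 °C = 61.96 °C; the sum is limited to 1 decimal place (3 s.f.).
Carrying full precision, 61.96 ÷ 66 = 0.938787878788… °C; 66 has 2 s.f., so the result keeps min(3, 2) = 2 s.f.
Rounded to 2 significant figures: 9.4 × 10^-1 °C.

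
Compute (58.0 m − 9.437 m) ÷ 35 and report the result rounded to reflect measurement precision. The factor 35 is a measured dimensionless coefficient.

1.4 m

58.0 m − 9.437 m = 48.563 m; the difference is limited to 1 decimal place (3 s.f.).
Carrying full precision, 48.563 ÷ 35 = 1.38751428571… m; 35 has 2 s.f., so the result keeps min(3, 2) = 2 s.f.
Rounded to 2 significant figures: 1.4 m.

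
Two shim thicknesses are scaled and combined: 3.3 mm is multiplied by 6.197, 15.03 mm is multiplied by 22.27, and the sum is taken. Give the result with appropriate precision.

355 mm

3.3 × 6.197 = 20.4501 → 2.0 × 10^1 mm (2 s.f., last digit at the 10^0 place).
15.03 × 22.27 = 334.7181 → 334.7 mm (4 s.f., last digit at the 10^-1 place).
Sum: 355.1682 mm; keep the coarser place, 10^0.
Result: 355 mm.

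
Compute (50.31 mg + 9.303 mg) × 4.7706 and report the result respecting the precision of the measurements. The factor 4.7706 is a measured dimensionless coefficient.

50.31 mg + 9.303 mg = 59.613 mg; the sum is limited to 2 decimal places (4 s.f.).
Carrying full precision, 59.613 × 4.7706 = 284.3897778 mg; 4.7706 has 5 s.f., so the result keeps min(4, 5) = 4 s.f.
Rounded to 4 significant figures: 284.4 mg.

284.4 mg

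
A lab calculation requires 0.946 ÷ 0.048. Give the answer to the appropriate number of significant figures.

0.946 ÷ 0.048 = 19.7083333333…
Multiplication/division keeps the fewest significant figures: 0.946 → 3 s.f., 0.048 → 2 s.f.; limit is 2.
Rounded to 2 significant figures: 20.

20.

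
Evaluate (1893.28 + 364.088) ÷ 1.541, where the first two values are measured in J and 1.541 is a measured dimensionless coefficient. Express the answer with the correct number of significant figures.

1.465 × 10³ J

1893.28 J + 364.088 J = 2257.368 J; the sum is limited to 2 decimal places (6 s.f.).
Carrying full precision, 2257.368 ÷ 1.541 = 1464.87216093… J; 1.541 has 4 s.f., so the result keeps min(6, 4) = 4 s.f.
Rounded to 4 significant figures: 1.465 × 10³ J.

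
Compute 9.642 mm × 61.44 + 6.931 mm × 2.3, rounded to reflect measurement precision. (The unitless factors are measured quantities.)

608 mm

9.642 × 61.44 = 592.40448 → 592.4 mm (4 s.f., last digit at the 10^-1 place).
6.931 × 2.3 = 15.9413 → 16 mm (2 s.f., last digit at the 10^0 place).
Sum: 608.34578 mm; keep the coarser place, 10^0.
Result: 608 mm.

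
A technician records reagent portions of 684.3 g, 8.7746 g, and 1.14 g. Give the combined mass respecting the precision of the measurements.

684.3 g + 8.7746 g + 1.14 g = 694.2146 g.
Addition/subtraction keeps the fewest decimal places: 684.3 → 1 decimal place, 8.7746 → 4 decimal places, 1.14 → 2 decimal places; limit is 1.
Rounded to 1 decimal place: 6.942 × 10² g.

6.942 × 10² g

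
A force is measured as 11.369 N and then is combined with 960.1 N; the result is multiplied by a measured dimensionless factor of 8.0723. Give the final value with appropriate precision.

11.369 N + 960.1 N = 971.469 N; the sum is limited to 1 decimal place (4 s.f.).
Carrying full precision, 971.469 × 8.0723 = 7841.9892087 N; 8.0723 has 5 s.f., so the result keeps min(4, 5) = 4 s.f.
Rounded to 4 significant figures: 7842 N.

7842 N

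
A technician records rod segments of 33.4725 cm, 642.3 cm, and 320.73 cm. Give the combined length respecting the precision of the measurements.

33.4725 cm + 642.3 cm + 320.73 cm = 996.5025 cm.
Addition/subtraction keeps the fewest decimal places: 33.4725 → 4 decimal places, 642.3 → 1 decimal place, 320.73 → 2 decimal places; limit is 1.
Rounded to 1 decimal place: 996.5 cm.

996.5 cm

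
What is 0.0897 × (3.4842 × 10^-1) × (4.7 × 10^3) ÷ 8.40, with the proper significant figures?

0.0897 × (3.4842 × 10^-1) × (4.7 × 10^3) ÷ 8.40 = 17.4869509286…
Multiplication/division keeps the fewest significant figures: 0.0897 → 3 s.f., 3.4842 × 10^-1 → 5 s.f., 4.7 × 10^3 → 2 s.f., 8.40 → 3 s.f.; limit is 2.
Rounded to 2 significant figures: 17.

17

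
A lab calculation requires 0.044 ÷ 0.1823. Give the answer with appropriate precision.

0.044 ÷ 0.1823 = 0.241360394953…
Multiplication/division keeps the fewest significant figures: 0.044 → 2 s.f., 0.1823 → 4 s.f.; limit is 2.
Rounded to 2 significant figures: 2.4 × 10⁻¹.

2.4 × 10⁻¹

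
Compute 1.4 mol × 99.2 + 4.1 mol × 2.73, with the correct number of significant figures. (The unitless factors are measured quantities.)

1.4 × 99.2 = 138.88 → 1.4 × 10² mol (2 s.f., last digit at the 10^1 place).
4.1 × 2.73 = 11.193 → 11 mol (2 s.f., last digit at the 10^0 place).
Sum: 150.073 mol; keep the coarser place, 10^1.
Result: 1.5 × 10² mol.

1.5 × 10² mol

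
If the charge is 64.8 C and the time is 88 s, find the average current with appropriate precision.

0.74 A

average current = 64.8 C ÷ 88 s = 0.736363636364… A.
64.8 has 3 significant figures; 88 has 2.
Division/multiplication keeps the fewest: 2 significant figures.
Rounded: 0.74 A.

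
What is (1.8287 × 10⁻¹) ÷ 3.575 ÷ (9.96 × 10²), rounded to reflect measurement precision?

5.14 × 10⁻⁵

(1.8287 × 10⁻¹) ÷ 3.575 ÷ (9.96 × 10²) = 0.0000513578790687…
Multiplication/division keeps the fewest significant figures: 1.8287 × 10⁻¹ → 5 s.f., 3.575 → 4 s.f., 9.96 × 10² → 3 s.f.; limit is 3.
Rounded to 3 significant figures: 5.14 × 10⁻⁵.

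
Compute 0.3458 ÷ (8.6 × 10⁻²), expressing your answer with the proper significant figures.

4.0

0.3458 ÷ (8.6 × 10⁻²) = 4.02093023256…
Multiplication/division keeps the fewest significant figures: 0.3458 → 4 s.f., 8.6 × 10⁻² → 2 s.f.; limit is 2.
Rounded to 2 significant figures: 4.0.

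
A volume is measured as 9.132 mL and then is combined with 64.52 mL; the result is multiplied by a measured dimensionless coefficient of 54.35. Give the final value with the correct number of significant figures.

9.132 mL + 64.52 mL = 73.652 mL; the sum is limited to 2 decimal places (4 s.f.).
Carrying full precision, 73.652 × 54.35 = 4002.9862 mL; 54.35 has 4 s.f., so the result keeps min(4, 4) = 4 s.f.
Rounded to 4 significant figures: 4003 mL.

4003 mL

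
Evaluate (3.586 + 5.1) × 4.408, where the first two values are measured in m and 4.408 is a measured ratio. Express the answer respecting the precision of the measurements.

3.586 m + 5.1 m = 8.686 m; the sum is limited to 1 decimal place (2 s.f.).
Carrying full precision, 8.686 × 4.408 = 38.287888 m; 4.408 has 4 s.f., so the result keeps min(2, 4) = 2 s.f.
Rounded to 2 significant figures: 38 m.

38 m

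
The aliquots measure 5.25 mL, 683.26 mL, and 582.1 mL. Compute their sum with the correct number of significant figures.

5.25 mL + 683.26 mL + 582.1 mL = 1270.61 mL.
Addition/subtraction keeps the fewest decimal places: 5.25 → 2 decimal places, 683.26 → 2 decimal places, 582.1 → 1 decimal place; limit is 1.
Rounded to 1 decimal place: 1270.6 mL.

1270.6 mL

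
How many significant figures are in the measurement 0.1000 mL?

0.1000: leading zeros are not significant; trailing zeros after a decimal point are significant.

4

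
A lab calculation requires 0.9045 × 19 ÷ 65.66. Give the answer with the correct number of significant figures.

0.9045 × 19 ÷ 65.66 = 0.261734693878…
Multiplication/division keeps the fewest significant figures: 0.9045 → 4 s.f., 19 → 2 s.f., 65.66 → 4 s.f.; limit is 2.
Rounded to 2 significant figures: 2.6 × 10⁻¹.

2.6 × 10⁻¹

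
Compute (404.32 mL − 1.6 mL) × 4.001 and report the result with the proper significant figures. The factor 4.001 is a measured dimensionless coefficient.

1611 mL

404.32 mL − 1.6 mL = 402.72 mL; the difference is limited to 1 decimal place (4 s.f.).
Carrying full precision, 402.72 × 4.001 = 1611.28272 mL; 4.001 has 4 s.f., so the result keeps min(4, 4) = 4 s.f.
Rounded to 4 significant figures: 1611 mL.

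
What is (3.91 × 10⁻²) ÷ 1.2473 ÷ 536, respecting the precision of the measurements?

5.85 × 10⁻⁵

(3.91 × 10⁻²) ÷ 1.2473 ÷ 536 = 0.000058484535552…
Multiplication/division keeps the fewest significant figures: 3.91 × 10⁻² → 3 s.f., 1.2473 → 5 s.f., 536 → 3 s.f.; limit is 3.
Rounded to 3 significant figures: 5.85 × 10⁻⁵.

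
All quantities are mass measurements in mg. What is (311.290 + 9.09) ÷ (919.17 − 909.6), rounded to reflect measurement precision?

311.290 + 9.09 = 320.380, limited to 2 d.p. → 5 s.f.; 919.17 − 909.6 = 9.57, limited to 1 d.p. → 2 s.f.
Carrying full precision, 320.380 ÷ 9.57 = 33.4775339603…; keep min(5, 2) = 2 s.f.
Rounded to 2 significant figures: 33.

33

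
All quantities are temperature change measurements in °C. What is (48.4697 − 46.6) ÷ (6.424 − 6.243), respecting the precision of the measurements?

48.4697 − 46.6 = 1.8697, limited to 1 d.p. → 2 s.f.; 6.424 − 6.243 = 0.181, limited to 3 d.p. → 3 s.f.
Carrying full precision, 1.8697 ÷ 0.181 = 10.3298342541…; keep min(2, 3) = 2 s.f.
Rounded to 2 significant figures: 10.

10.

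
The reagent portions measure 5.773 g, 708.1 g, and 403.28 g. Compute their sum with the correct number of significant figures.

1.1172 × 10^3 g

5.773 g + 708.1 g + 403.28 g = 1117.153 g.
Addition/subtraction keeps the fewest decimal places: 5.773 → 3 decimal places, 708.1 → 1 decimal place, 403.28 → 2 decimal places; limit is 1.
Rounded to 1 decimal place: 1.1172 × 10^3 g.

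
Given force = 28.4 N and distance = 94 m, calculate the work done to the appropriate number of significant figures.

2.7 × 10^3 J

work done = 28.4 N × 94 m = 2669.6 J.
28.4 has 3 significant figures; 94 has 2.
Division/multiplication keeps the fewest: 2 significant figures.
Rounded: 2.7 × 10^3 J.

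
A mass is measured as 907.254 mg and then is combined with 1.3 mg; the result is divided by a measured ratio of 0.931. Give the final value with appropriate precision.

907.254 mg + 1.3 mg = 908.554 mg; the sum is limited to 1 decimal place (4 s.f.).
Carrying full precision, 908.554 ÷ 0.931 = 975.890440387… mg; 0.931 has 3 s.f., so the result keeps min(4, 3) = 3 s.f.
Rounded to 3 significant figures: 976 mg.

976 mg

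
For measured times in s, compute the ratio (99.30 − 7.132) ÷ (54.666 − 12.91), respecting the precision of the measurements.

99.30 − 7.132 = 92.168, limited to 2 d.p. → 4 s.f.; 54.666 − 12.91 = 41.756, limited to 2 d.p. → 4 s.f.
Carrying full precision, 92.168 ÷ 41.756 = 2.20729954977…; keep min(4, 4) = 4 s.f.
Rounded to 4 significant figures: 2.207.

2.207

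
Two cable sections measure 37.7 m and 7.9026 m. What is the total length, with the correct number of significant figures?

45.6 m

37.7 m + 7.9026 m = 45.6026 m.
Addition/subtraction keeps the fewest decimal places: 37.7 → 1 decimal place, 7.9026 → 4 decimal places; limit is 1.
Rounded to 1 decimal place: 45.6 m.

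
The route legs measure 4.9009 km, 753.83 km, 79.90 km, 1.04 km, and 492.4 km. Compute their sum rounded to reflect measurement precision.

1.3321 × 10³ km

4.9009 km + 753.83 km + 79.90 km + 1.04 km + 492.4 km = 1332.0709 km.
Addition/subtraction keeps the fewest decimal places: 4.9009 → 4 decimal places, 753.83 → 2 decimal places, 79.90 → 2 decimal places, 1.04 → 2 decimal places, 492.4 → 1 decimal place; limit is 1.
Rounded to 1 decimal place: 1.3321 × 10³ km.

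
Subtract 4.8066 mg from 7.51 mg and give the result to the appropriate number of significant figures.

2.70 mg

7.51 mg − 4.8066 mg = 2.7034 mg.
Addition/subtraction keeps the fewest decimal places: 7.51 → 2 decimal places, 4.8066 → 4 decimal places; limit is 2.
Rounded to 2 decimal places: 2.70 mg.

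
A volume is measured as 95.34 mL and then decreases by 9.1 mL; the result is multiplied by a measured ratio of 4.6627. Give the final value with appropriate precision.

4.02 × 10² mL

95.34 mL − 9.1 mL = 86.24 mL; the difference is limited to 1 decimal place (3 s.f.).
Carrying full precision, 86.24 × 4.6627 = 402.111248 mL; 4.6627 has 5 s.f., so the result keeps min(3, 5) = 3 s.f.
Rounded to 3 significant figures: 4.02 × 10² mL.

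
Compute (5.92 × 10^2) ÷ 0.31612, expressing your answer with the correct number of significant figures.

(5.92 × 10^2) ÷ 0.31612 = 1872.70656713…
Multiplication/division keeps the fewest significant figures: 5.92 × 10^2 → 3 s.f., 0.31612 → 5 s.f.; limit is 3.
Rounded to 3 significant figures: 1.87 × 10^3.

1.87 × 10^3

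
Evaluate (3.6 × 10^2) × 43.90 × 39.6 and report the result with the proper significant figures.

(3.6 × 10^2) × 43.90 × 39.6 = 625838.4
Multiplication/division keeps the fewest significant figures: 3.6 × 10^2 → 2 s.f., 43.90 → 4 s.f., 39.6 → 3 s.f.; limit is 2.
Rounded to 2 significant figures: 6.3 × 10^5.

6.3 × 10^5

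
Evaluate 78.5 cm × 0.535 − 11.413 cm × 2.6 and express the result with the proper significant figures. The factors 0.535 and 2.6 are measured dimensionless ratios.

78.5 × 0.535 = 41.9975 → 42.0 cm (3 s.f., last digit at the 10^-1 place).
11.413 × 2.6 = 29.6738 → 30. cm (2 s.f., last digit at the 10^0 place).
Difference: 12.3237 cm; keep the coarser place, 10^0.
Result: 12 cm.

12 cm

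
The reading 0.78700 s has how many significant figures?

0.78700: leading zeros are not significant; trailing zeros after a decimal point are significant.

5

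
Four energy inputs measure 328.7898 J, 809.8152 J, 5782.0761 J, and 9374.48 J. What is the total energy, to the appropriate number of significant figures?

16295.16 J

328.7898 J + 809.8152 J + 5782.0761 J + 9374.48 J = 16295.1611 J.
Addition/subtraction keeps the fewest decimal places: 328.7898 → 4 decimal places, 809.8152 → 4 decimal places, 5782.0761 → 4 decimal places, 9374.48 → 2 decimal places; limit is 2.
Rounded to 2 decimal places: 16295.16 J.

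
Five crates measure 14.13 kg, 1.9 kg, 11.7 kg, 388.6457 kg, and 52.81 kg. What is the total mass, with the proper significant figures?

469.2 kg

14.13 kg + 1.9 kg + 11.7 kg + 388.6457 kg + 52.81 kg = 469.1857 kg.
Addition/subtraction keeps the fewest decimal places: 14.13 → 2 decimal places, 1.9 → 1 decimal place, 11.7 → 1 decimal place, 388.6457 → 4 decimal places, 52.81 → 2 decimal places; limit is 1.
Rounded to 1 decimal place: 469.2 kg.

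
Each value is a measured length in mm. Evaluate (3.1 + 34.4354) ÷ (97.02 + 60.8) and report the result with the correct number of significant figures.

0.238

3.1 + 34.4354 = 37.5354, limited to 1 d.p. → 3 s.f.; 97.02 + 60.8 = 157.82, limited to 1 d.p. → 4 s.f.
Carrying full precision, 37.5354 ÷ 157.82 = 0.237836776074…; keep min(3, 4) = 3 s.f.
Rounded to 3 significant figures: 0.238.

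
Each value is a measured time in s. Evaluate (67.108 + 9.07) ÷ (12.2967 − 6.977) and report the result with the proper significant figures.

67.108 + 9.07 = 76.178, limited to 2 d.p. → 4 s.f.; 12.2967 − 6.977 = 5.3197, limited to 3 d.p. → 4 s.f.
Carrying full precision, 76.178 ÷ 5.3197 = 14.31998045…; keep min(4, 4) = 4 s.f.
Rounded to 4 significant figures: 14.32.

14.32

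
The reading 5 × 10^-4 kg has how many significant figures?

1

5 × 10^-4: in scientific notation every digit of the coefficient is significant.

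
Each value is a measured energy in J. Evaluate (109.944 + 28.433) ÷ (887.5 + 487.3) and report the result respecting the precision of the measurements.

0.10065

109.944 + 28.433 = 138.377, limited to 3 d.p. → 6 s.f.; 887.5 + 487.3 = 1374.8, limited to 1 d.p. → 5 s.f.
Carrying full precision, 138.377 ÷ 1374.8 = 0.100652458539…; keep min(6, 5) = 5 s.f.
Rounded to 5 significant figures: 0.10065.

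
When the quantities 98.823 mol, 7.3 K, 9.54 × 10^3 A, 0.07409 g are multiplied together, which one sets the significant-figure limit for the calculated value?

7.3 K

98.823 mol → 5 s.f.; 7.3 K → 2 s.f.; 9.54 × 10^3 A → 3 s.f.; 0.07409 g → 4 s.f.
The fewest is 2 significant figures, from 7.3 K.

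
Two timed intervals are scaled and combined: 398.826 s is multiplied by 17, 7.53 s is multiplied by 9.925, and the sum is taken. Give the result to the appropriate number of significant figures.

398.826 × 17 = 6780.042 → 6.8 × 10^3 s (2 s.f., last digit at the 10^2 place).
7.53 × 9.925 = 74.73525 → 74.7 s (3 s.f., last digit at the 10^-1 place).
Sum: 6854.77725 s; keep the coarser place, 10^2.
Result: 6.9 × 10^3 s.

6.9 × 10^3 s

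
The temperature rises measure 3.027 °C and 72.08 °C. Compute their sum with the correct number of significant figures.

75.11 °C

3.027 °C + 72.08 °C = 75.107 °C.
Addition/subtraction keeps the fewest decimal places: 3.027 → 3 decimal places, 72.08 → 2 decimal places; limit is 2.
Rounded to 2 decimal places: 75.11 °C.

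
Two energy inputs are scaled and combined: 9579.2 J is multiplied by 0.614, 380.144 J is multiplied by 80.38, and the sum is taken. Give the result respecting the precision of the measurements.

9579.2 × 0.614 = 5881.6288 → 5.88 × 10^3 J (3 s.f., last digit at the 10^1 place).
380.144 × 80.38 = 30555.97472 → 3.056 × 10^4 J (4 s.f., last digit at the 10^1 place).
Sum: 36437.60352 J; keep the coarser place, 10^1.
Result: 3.644 × 10^4 J.

3.644 × 10^4 J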